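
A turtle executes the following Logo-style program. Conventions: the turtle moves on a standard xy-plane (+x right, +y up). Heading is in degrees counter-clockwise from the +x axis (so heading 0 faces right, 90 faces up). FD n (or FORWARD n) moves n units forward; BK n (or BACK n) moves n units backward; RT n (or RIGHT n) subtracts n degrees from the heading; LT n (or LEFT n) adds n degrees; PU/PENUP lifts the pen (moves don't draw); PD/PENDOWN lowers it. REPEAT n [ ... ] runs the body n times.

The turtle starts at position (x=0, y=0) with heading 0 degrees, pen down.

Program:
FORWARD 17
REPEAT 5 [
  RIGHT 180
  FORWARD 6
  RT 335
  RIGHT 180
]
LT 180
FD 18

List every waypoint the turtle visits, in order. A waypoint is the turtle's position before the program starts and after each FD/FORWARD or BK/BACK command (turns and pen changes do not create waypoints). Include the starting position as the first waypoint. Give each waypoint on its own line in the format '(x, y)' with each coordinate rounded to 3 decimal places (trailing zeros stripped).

Answer: (0, 0)
(17, 0)
(11, 0)
(5.562, -2.536)
(1.705, -7.132)
(0.153, -12.928)
(1.194, -18.836)
(11.519, -33.581)

Derivation:
Executing turtle program step by step:
Start: pos=(0,0), heading=0, pen down
FD 17: (0,0) -> (17,0) [heading=0, draw]
REPEAT 5 [
  -- iteration 1/5 --
  RT 180: heading 0 -> 180
  FD 6: (17,0) -> (11,0) [heading=180, draw]
  RT 335: heading 180 -> 205
  RT 180: heading 205 -> 25
  -- iteration 2/5 --
  RT 180: heading 25 -> 205
  FD 6: (11,0) -> (5.562,-2.536) [heading=205, draw]
  RT 335: heading 205 -> 230
  RT 180: heading 230 -> 50
  -- iteration 3/5 --
  RT 180: heading 50 -> 230
  FD 6: (5.562,-2.536) -> (1.705,-7.132) [heading=230, draw]
  RT 335: heading 230 -> 255
  RT 180: heading 255 -> 75
  -- iteration 4/5 --
  RT 180: heading 75 -> 255
  FD 6: (1.705,-7.132) -> (0.153,-12.928) [heading=255, draw]
  RT 335: heading 255 -> 280
  RT 180: heading 280 -> 100
  -- iteration 5/5 --
  RT 180: heading 100 -> 280
  FD 6: (0.153,-12.928) -> (1.194,-18.836) [heading=280, draw]
  RT 335: heading 280 -> 305
  RT 180: heading 305 -> 125
]
LT 180: heading 125 -> 305
FD 18: (1.194,-18.836) -> (11.519,-33.581) [heading=305, draw]
Final: pos=(11.519,-33.581), heading=305, 7 segment(s) drawn
Waypoints (8 total):
(0, 0)
(17, 0)
(11, 0)
(5.562, -2.536)
(1.705, -7.132)
(0.153, -12.928)
(1.194, -18.836)
(11.519, -33.581)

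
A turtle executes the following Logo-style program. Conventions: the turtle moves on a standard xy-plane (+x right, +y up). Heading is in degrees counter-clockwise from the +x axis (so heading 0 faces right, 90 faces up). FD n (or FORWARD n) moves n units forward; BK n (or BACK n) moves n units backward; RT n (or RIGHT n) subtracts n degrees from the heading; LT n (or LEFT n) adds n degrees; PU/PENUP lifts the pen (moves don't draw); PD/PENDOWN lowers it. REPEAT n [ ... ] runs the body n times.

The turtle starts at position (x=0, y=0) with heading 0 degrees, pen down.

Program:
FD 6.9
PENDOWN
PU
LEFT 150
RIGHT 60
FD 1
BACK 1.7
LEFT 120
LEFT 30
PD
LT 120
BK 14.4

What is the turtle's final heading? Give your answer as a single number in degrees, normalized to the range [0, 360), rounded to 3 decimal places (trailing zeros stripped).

Executing turtle program step by step:
Start: pos=(0,0), heading=0, pen down
FD 6.9: (0,0) -> (6.9,0) [heading=0, draw]
PD: pen down
PU: pen up
LT 150: heading 0 -> 150
RT 60: heading 150 -> 90
FD 1: (6.9,0) -> (6.9,1) [heading=90, move]
BK 1.7: (6.9,1) -> (6.9,-0.7) [heading=90, move]
LT 120: heading 90 -> 210
LT 30: heading 210 -> 240
PD: pen down
LT 120: heading 240 -> 0
BK 14.4: (6.9,-0.7) -> (-7.5,-0.7) [heading=0, draw]
Final: pos=(-7.5,-0.7), heading=0, 2 segment(s) drawn

Answer: 0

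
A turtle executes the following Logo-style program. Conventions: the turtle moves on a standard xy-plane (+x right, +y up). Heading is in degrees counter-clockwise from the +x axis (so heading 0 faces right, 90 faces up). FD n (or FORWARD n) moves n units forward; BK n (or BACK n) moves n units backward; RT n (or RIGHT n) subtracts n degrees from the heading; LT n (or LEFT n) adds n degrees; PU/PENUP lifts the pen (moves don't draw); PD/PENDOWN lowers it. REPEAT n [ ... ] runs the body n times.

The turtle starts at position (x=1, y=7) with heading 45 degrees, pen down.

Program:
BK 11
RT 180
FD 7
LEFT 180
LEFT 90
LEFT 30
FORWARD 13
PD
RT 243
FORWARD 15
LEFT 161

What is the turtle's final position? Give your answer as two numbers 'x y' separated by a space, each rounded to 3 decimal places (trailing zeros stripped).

Executing turtle program step by step:
Start: pos=(1,7), heading=45, pen down
BK 11: (1,7) -> (-6.778,-0.778) [heading=45, draw]
RT 180: heading 45 -> 225
FD 7: (-6.778,-0.778) -> (-11.728,-5.728) [heading=225, draw]
LT 180: heading 225 -> 45
LT 90: heading 45 -> 135
LT 30: heading 135 -> 165
FD 13: (-11.728,-5.728) -> (-24.285,-2.363) [heading=165, draw]
PD: pen down
RT 243: heading 165 -> 282
FD 15: (-24.285,-2.363) -> (-21.166,-17.035) [heading=282, draw]
LT 161: heading 282 -> 83
Final: pos=(-21.166,-17.035), heading=83, 4 segment(s) drawn

Answer: -21.166 -17.035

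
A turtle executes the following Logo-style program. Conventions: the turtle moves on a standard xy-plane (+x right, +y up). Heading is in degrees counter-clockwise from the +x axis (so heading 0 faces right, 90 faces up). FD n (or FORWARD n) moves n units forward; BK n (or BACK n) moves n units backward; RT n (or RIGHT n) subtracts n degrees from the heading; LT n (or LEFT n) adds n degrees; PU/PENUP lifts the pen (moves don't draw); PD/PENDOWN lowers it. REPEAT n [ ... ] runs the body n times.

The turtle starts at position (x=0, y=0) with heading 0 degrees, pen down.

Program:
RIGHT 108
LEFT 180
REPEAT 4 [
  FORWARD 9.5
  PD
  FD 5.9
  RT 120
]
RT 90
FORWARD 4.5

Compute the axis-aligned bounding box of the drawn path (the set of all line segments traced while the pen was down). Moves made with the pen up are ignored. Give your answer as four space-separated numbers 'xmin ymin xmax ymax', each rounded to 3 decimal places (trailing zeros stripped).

Executing turtle program step by step:
Start: pos=(0,0), heading=0, pen down
RT 108: heading 0 -> 252
LT 180: heading 252 -> 72
REPEAT 4 [
  -- iteration 1/4 --
  FD 9.5: (0,0) -> (2.936,9.035) [heading=72, draw]
  PD: pen down
  FD 5.9: (2.936,9.035) -> (4.759,14.646) [heading=72, draw]
  RT 120: heading 72 -> 312
  -- iteration 2/4 --
  FD 9.5: (4.759,14.646) -> (11.116,7.586) [heading=312, draw]
  PD: pen down
  FD 5.9: (11.116,7.586) -> (15.063,3.202) [heading=312, draw]
  RT 120: heading 312 -> 192
  -- iteration 3/4 --
  FD 9.5: (15.063,3.202) -> (5.771,1.227) [heading=192, draw]
  PD: pen down
  FD 5.9: (5.771,1.227) -> (0,0) [heading=192, draw]
  RT 120: heading 192 -> 72
  -- iteration 4/4 --
  FD 9.5: (0,0) -> (2.936,9.035) [heading=72, draw]
  PD: pen down
  FD 5.9: (2.936,9.035) -> (4.759,14.646) [heading=72, draw]
  RT 120: heading 72 -> 312
]
RT 90: heading 312 -> 222
FD 4.5: (4.759,14.646) -> (1.415,11.635) [heading=222, draw]
Final: pos=(1.415,11.635), heading=222, 9 segment(s) drawn

Segment endpoints: x in {0, 1.415, 2.936, 2.936, 4.759, 4.759, 5.771, 11.116, 15.063}, y in {0, 1.227, 3.202, 7.586, 9.035, 9.035, 11.635, 14.646, 14.646}
xmin=0, ymin=0, xmax=15.063, ymax=14.646

Answer: 0 0 15.063 14.646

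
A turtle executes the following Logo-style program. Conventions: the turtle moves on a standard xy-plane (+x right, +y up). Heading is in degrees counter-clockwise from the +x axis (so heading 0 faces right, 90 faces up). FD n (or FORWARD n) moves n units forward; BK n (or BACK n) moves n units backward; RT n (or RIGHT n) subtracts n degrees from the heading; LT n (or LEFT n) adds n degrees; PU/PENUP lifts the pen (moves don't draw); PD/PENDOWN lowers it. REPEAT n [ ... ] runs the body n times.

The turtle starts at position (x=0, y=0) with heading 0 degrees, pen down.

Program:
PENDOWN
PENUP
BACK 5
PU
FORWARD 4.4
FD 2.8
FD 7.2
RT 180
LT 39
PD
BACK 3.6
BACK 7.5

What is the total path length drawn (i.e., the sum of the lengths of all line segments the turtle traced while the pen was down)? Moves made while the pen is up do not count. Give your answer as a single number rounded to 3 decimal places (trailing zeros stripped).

Answer: 11.1

Derivation:
Executing turtle program step by step:
Start: pos=(0,0), heading=0, pen down
PD: pen down
PU: pen up
BK 5: (0,0) -> (-5,0) [heading=0, move]
PU: pen up
FD 4.4: (-5,0) -> (-0.6,0) [heading=0, move]
FD 2.8: (-0.6,0) -> (2.2,0) [heading=0, move]
FD 7.2: (2.2,0) -> (9.4,0) [heading=0, move]
RT 180: heading 0 -> 180
LT 39: heading 180 -> 219
PD: pen down
BK 3.6: (9.4,0) -> (12.198,2.266) [heading=219, draw]
BK 7.5: (12.198,2.266) -> (18.026,6.985) [heading=219, draw]
Final: pos=(18.026,6.985), heading=219, 2 segment(s) drawn

Segment lengths:
  seg 1: (9.4,0) -> (12.198,2.266), length = 3.6
  seg 2: (12.198,2.266) -> (18.026,6.985), length = 7.5
Total = 11.1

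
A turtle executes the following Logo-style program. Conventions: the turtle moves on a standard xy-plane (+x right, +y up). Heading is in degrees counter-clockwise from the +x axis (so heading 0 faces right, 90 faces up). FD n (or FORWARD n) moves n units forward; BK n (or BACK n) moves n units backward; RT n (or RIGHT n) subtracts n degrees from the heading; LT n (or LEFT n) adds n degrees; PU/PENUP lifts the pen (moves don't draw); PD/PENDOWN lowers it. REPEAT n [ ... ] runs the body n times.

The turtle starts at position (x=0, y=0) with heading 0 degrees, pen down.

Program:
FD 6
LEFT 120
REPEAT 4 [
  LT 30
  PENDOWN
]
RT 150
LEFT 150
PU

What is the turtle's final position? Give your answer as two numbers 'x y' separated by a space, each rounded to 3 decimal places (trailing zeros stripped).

Answer: 6 0

Derivation:
Executing turtle program step by step:
Start: pos=(0,0), heading=0, pen down
FD 6: (0,0) -> (6,0) [heading=0, draw]
LT 120: heading 0 -> 120
REPEAT 4 [
  -- iteration 1/4 --
  LT 30: heading 120 -> 150
  PD: pen down
  -- iteration 2/4 --
  LT 30: heading 150 -> 180
  PD: pen down
  -- iteration 3/4 --
  LT 30: heading 180 -> 210
  PD: pen down
  -- iteration 4/4 --
  LT 30: heading 210 -> 240
  PD: pen down
]
RT 150: heading 240 -> 90
LT 150: heading 90 -> 240
PU: pen up
Final: pos=(6,0), heading=240, 1 segment(s) drawn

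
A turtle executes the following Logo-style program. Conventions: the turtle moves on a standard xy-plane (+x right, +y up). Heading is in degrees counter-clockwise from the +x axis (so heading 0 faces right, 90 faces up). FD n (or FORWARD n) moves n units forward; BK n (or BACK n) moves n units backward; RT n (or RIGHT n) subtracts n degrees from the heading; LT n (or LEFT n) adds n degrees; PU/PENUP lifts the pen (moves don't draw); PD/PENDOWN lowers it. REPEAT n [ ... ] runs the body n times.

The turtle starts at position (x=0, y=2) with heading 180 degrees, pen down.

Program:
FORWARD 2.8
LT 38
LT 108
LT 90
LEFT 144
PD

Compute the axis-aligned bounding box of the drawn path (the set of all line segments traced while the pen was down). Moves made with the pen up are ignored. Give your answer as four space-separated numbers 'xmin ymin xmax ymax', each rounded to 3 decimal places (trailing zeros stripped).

Answer: -2.8 2 0 2

Derivation:
Executing turtle program step by step:
Start: pos=(0,2), heading=180, pen down
FD 2.8: (0,2) -> (-2.8,2) [heading=180, draw]
LT 38: heading 180 -> 218
LT 108: heading 218 -> 326
LT 90: heading 326 -> 56
LT 144: heading 56 -> 200
PD: pen down
Final: pos=(-2.8,2), heading=200, 1 segment(s) drawn

Segment endpoints: x in {-2.8, 0}, y in {2, 2}
xmin=-2.8, ymin=2, xmax=0, ymax=2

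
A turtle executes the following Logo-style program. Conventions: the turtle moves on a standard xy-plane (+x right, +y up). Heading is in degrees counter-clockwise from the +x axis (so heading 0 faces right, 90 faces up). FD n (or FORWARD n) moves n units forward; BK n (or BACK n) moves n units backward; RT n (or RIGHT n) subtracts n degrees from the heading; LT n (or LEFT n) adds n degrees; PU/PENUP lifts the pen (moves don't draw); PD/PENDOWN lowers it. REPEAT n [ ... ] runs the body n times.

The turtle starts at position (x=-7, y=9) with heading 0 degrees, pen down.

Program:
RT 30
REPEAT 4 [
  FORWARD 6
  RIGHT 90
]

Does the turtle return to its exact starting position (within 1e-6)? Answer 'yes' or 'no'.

Executing turtle program step by step:
Start: pos=(-7,9), heading=0, pen down
RT 30: heading 0 -> 330
REPEAT 4 [
  -- iteration 1/4 --
  FD 6: (-7,9) -> (-1.804,6) [heading=330, draw]
  RT 90: heading 330 -> 240
  -- iteration 2/4 --
  FD 6: (-1.804,6) -> (-4.804,0.804) [heading=240, draw]
  RT 90: heading 240 -> 150
  -- iteration 3/4 --
  FD 6: (-4.804,0.804) -> (-10,3.804) [heading=150, draw]
  RT 90: heading 150 -> 60
  -- iteration 4/4 --
  FD 6: (-10,3.804) -> (-7,9) [heading=60, draw]
  RT 90: heading 60 -> 330
]
Final: pos=(-7,9), heading=330, 4 segment(s) drawn

Start position: (-7, 9)
Final position: (-7, 9)
Distance = 0; < 1e-6 -> CLOSED

Answer: yes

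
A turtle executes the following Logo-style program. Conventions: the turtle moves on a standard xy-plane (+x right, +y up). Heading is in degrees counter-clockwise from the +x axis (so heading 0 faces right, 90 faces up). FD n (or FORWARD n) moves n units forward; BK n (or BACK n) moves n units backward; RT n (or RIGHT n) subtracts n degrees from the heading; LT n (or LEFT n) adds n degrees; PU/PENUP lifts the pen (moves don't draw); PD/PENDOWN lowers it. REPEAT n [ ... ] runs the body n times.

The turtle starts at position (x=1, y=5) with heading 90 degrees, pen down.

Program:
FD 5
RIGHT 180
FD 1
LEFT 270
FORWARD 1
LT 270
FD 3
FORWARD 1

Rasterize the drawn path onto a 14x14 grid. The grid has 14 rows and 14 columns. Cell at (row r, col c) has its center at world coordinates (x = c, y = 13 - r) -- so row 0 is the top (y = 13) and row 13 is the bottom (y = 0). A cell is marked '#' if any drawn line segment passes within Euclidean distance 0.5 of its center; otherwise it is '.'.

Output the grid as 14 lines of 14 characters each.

Segment 0: (1,5) -> (1,10)
Segment 1: (1,10) -> (1,9)
Segment 2: (1,9) -> (0,9)
Segment 3: (0,9) -> (0,12)
Segment 4: (0,12) -> (0,13)

Answer: #.............
#.............
#.............
##............
##............
.#............
.#............
.#............
.#............
..............
..............
..............
..............
..............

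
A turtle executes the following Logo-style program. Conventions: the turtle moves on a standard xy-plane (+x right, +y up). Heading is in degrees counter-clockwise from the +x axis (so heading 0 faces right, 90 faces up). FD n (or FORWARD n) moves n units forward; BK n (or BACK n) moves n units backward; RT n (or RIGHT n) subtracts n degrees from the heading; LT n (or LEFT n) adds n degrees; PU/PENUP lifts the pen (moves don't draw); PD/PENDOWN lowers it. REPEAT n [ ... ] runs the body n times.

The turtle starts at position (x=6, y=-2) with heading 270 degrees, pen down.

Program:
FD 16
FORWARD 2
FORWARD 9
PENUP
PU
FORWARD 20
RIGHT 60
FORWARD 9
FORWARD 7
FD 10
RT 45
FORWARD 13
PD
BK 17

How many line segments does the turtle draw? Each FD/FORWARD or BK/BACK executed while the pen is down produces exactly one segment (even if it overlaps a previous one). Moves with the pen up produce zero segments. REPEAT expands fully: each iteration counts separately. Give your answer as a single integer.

Answer: 4

Derivation:
Executing turtle program step by step:
Start: pos=(6,-2), heading=270, pen down
FD 16: (6,-2) -> (6,-18) [heading=270, draw]
FD 2: (6,-18) -> (6,-20) [heading=270, draw]
FD 9: (6,-20) -> (6,-29) [heading=270, draw]
PU: pen up
PU: pen up
FD 20: (6,-29) -> (6,-49) [heading=270, move]
RT 60: heading 270 -> 210
FD 9: (6,-49) -> (-1.794,-53.5) [heading=210, move]
FD 7: (-1.794,-53.5) -> (-7.856,-57) [heading=210, move]
FD 10: (-7.856,-57) -> (-16.517,-62) [heading=210, move]
RT 45: heading 210 -> 165
FD 13: (-16.517,-62) -> (-29.074,-58.635) [heading=165, move]
PD: pen down
BK 17: (-29.074,-58.635) -> (-12.653,-63.035) [heading=165, draw]
Final: pos=(-12.653,-63.035), heading=165, 4 segment(s) drawn
Segments drawn: 4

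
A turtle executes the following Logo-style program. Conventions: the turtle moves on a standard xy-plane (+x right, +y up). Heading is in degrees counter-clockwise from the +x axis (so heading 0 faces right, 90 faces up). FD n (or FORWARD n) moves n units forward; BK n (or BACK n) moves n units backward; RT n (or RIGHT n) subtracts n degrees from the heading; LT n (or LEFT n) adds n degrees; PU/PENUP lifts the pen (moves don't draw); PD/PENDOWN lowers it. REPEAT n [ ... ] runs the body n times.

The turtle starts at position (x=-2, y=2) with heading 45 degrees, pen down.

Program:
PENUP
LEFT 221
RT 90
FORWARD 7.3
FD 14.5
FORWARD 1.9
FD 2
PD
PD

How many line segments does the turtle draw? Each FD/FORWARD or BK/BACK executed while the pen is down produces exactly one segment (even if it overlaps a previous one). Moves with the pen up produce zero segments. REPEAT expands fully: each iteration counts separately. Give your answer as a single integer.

Answer: 0

Derivation:
Executing turtle program step by step:
Start: pos=(-2,2), heading=45, pen down
PU: pen up
LT 221: heading 45 -> 266
RT 90: heading 266 -> 176
FD 7.3: (-2,2) -> (-9.282,2.509) [heading=176, move]
FD 14.5: (-9.282,2.509) -> (-23.747,3.521) [heading=176, move]
FD 1.9: (-23.747,3.521) -> (-25.642,3.653) [heading=176, move]
FD 2: (-25.642,3.653) -> (-27.637,3.793) [heading=176, move]
PD: pen down
PD: pen down
Final: pos=(-27.637,3.793), heading=176, 0 segment(s) drawn
Segments drawn: 0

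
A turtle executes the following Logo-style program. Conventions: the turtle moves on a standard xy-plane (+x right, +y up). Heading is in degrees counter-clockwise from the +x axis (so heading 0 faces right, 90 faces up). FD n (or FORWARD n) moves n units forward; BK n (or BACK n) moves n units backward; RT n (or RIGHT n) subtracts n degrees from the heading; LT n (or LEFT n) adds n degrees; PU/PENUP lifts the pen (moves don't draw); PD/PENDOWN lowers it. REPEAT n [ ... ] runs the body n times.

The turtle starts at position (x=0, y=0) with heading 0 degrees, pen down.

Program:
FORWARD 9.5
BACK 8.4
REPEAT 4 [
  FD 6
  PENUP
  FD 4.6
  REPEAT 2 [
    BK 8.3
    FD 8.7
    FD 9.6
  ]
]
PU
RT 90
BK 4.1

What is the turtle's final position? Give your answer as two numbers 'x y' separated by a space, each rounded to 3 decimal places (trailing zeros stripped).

Executing turtle program step by step:
Start: pos=(0,0), heading=0, pen down
FD 9.5: (0,0) -> (9.5,0) [heading=0, draw]
BK 8.4: (9.5,0) -> (1.1,0) [heading=0, draw]
REPEAT 4 [
  -- iteration 1/4 --
  FD 6: (1.1,0) -> (7.1,0) [heading=0, draw]
  PU: pen up
  FD 4.6: (7.1,0) -> (11.7,0) [heading=0, move]
  REPEAT 2 [
    -- iteration 1/2 --
    BK 8.3: (11.7,0) -> (3.4,0) [heading=0, move]
    FD 8.7: (3.4,0) -> (12.1,0) [heading=0, move]
    FD 9.6: (12.1,0) -> (21.7,0) [heading=0, move]
    -- iteration 2/2 --
    BK 8.3: (21.7,0) -> (13.4,0) [heading=0, move]
    FD 8.7: (13.4,0) -> (22.1,0) [heading=0, move]
    FD 9.6: (22.1,0) -> (31.7,0) [heading=0, move]
  ]
  -- iteration 2/4 --
  FD 6: (31.7,0) -> (37.7,0) [heading=0, move]
  PU: pen up
  FD 4.6: (37.7,0) -> (42.3,0) [heading=0, move]
  REPEAT 2 [
    -- iteration 1/2 --
    BK 8.3: (42.3,0) -> (34,0) [heading=0, move]
    FD 8.7: (34,0) -> (42.7,0) [heading=0, move]
    FD 9.6: (42.7,0) -> (52.3,0) [heading=0, move]
    -- iteration 2/2 --
    BK 8.3: (52.3,0) -> (44,0) [heading=0, move]
    FD 8.7: (44,0) -> (52.7,0) [heading=0, move]
    FD 9.6: (52.7,0) -> (62.3,0) [heading=0, move]
  ]
  -- iteration 3/4 --
  FD 6: (62.3,0) -> (68.3,0) [heading=0, move]
  PU: pen up
  FD 4.6: (68.3,0) -> (72.9,0) [heading=0, move]
  REPEAT 2 [
    -- iteration 1/2 --
    BK 8.3: (72.9,0) -> (64.6,0) [heading=0, move]
    FD 8.7: (64.6,0) -> (73.3,0) [heading=0, move]
    FD 9.6: (73.3,0) -> (82.9,0) [heading=0, move]
    -- iteration 2/2 --
    BK 8.3: (82.9,0) -> (74.6,0) [heading=0, move]
    FD 8.7: (74.6,0) -> (83.3,0) [heading=0, move]
    FD 9.6: (83.3,0) -> (92.9,0) [heading=0, move]
  ]
  -- iteration 4/4 --
  FD 6: (92.9,0) -> (98.9,0) [heading=0, move]
  PU: pen up
  FD 4.6: (98.9,0) -> (103.5,0) [heading=0, move]
  REPEAT 2 [
    -- iteration 1/2 --
    BK 8.3: (103.5,0) -> (95.2,0) [heading=0, move]
    FD 8.7: (95.2,0) -> (103.9,0) [heading=0, move]
    FD 9.6: (103.9,0) -> (113.5,0) [heading=0, move]
    -- iteration 2/2 --
    BK 8.3: (113.5,0) -> (105.2,0) [heading=0, move]
    FD 8.7: (105.2,0) -> (113.9,0) [heading=0, move]
    FD 9.6: (113.9,0) -> (123.5,0) [heading=0, move]
  ]
]
PU: pen up
RT 90: heading 0 -> 270
BK 4.1: (123.5,0) -> (123.5,4.1) [heading=270, move]
Final: pos=(123.5,4.1), heading=270, 3 segment(s) drawn

Answer: 123.5 4.1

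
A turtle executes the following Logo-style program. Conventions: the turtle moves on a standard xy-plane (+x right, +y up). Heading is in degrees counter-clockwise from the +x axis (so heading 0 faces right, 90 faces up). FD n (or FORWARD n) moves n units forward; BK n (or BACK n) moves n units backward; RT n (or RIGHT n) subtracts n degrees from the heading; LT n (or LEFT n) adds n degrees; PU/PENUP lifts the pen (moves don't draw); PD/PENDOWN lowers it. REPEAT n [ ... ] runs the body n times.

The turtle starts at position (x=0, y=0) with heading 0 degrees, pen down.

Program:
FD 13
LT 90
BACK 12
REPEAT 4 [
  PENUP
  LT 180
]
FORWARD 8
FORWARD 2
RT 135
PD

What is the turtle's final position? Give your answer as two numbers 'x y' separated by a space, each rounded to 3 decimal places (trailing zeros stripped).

Answer: 13 -2

Derivation:
Executing turtle program step by step:
Start: pos=(0,0), heading=0, pen down
FD 13: (0,0) -> (13,0) [heading=0, draw]
LT 90: heading 0 -> 90
BK 12: (13,0) -> (13,-12) [heading=90, draw]
REPEAT 4 [
  -- iteration 1/4 --
  PU: pen up
  LT 180: heading 90 -> 270
  -- iteration 2/4 --
  PU: pen up
  LT 180: heading 270 -> 90
  -- iteration 3/4 --
  PU: pen up
  LT 180: heading 90 -> 270
  -- iteration 4/4 --
  PU: pen up
  LT 180: heading 270 -> 90
]
FD 8: (13,-12) -> (13,-4) [heading=90, move]
FD 2: (13,-4) -> (13,-2) [heading=90, move]
RT 135: heading 90 -> 315
PD: pen down
Final: pos=(13,-2), heading=315, 2 segment(s) drawn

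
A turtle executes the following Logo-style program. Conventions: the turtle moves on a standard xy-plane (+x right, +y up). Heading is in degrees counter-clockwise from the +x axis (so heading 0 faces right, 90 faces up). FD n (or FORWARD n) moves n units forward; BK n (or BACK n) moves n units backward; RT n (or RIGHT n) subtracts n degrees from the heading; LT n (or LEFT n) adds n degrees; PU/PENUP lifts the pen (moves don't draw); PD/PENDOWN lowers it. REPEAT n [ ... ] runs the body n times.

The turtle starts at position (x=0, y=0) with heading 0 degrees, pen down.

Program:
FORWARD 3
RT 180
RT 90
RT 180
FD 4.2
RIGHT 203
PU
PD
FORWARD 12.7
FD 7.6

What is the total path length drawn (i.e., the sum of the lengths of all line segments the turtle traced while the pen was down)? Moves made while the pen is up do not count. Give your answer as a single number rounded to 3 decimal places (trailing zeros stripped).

Answer: 27.5

Derivation:
Executing turtle program step by step:
Start: pos=(0,0), heading=0, pen down
FD 3: (0,0) -> (3,0) [heading=0, draw]
RT 180: heading 0 -> 180
RT 90: heading 180 -> 90
RT 180: heading 90 -> 270
FD 4.2: (3,0) -> (3,-4.2) [heading=270, draw]
RT 203: heading 270 -> 67
PU: pen up
PD: pen down
FD 12.7: (3,-4.2) -> (7.962,7.49) [heading=67, draw]
FD 7.6: (7.962,7.49) -> (10.932,14.486) [heading=67, draw]
Final: pos=(10.932,14.486), heading=67, 4 segment(s) drawn

Segment lengths:
  seg 1: (0,0) -> (3,0), length = 3
  seg 2: (3,0) -> (3,-4.2), length = 4.2
  seg 3: (3,-4.2) -> (7.962,7.49), length = 12.7
  seg 4: (7.962,7.49) -> (10.932,14.486), length = 7.6
Total = 27.5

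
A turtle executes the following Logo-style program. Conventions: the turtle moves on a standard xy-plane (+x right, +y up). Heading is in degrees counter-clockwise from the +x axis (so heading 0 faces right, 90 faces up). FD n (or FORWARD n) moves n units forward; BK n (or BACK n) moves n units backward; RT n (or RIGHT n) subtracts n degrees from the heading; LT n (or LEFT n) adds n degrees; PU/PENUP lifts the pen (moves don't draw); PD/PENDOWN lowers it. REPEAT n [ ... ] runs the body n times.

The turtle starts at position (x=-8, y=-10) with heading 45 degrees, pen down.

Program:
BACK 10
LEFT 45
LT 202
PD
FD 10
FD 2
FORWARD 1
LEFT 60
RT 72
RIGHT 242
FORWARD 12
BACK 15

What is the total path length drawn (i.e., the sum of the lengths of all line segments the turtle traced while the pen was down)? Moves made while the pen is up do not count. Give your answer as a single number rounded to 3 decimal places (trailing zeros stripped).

Answer: 50

Derivation:
Executing turtle program step by step:
Start: pos=(-8,-10), heading=45, pen down
BK 10: (-8,-10) -> (-15.071,-17.071) [heading=45, draw]
LT 45: heading 45 -> 90
LT 202: heading 90 -> 292
PD: pen down
FD 10: (-15.071,-17.071) -> (-11.325,-26.343) [heading=292, draw]
FD 2: (-11.325,-26.343) -> (-10.576,-28.197) [heading=292, draw]
FD 1: (-10.576,-28.197) -> (-10.201,-29.124) [heading=292, draw]
LT 60: heading 292 -> 352
RT 72: heading 352 -> 280
RT 242: heading 280 -> 38
FD 12: (-10.201,-29.124) -> (-0.745,-21.737) [heading=38, draw]
BK 15: (-0.745,-21.737) -> (-12.565,-30.971) [heading=38, draw]
Final: pos=(-12.565,-30.971), heading=38, 6 segment(s) drawn

Segment lengths:
  seg 1: (-8,-10) -> (-15.071,-17.071), length = 10
  seg 2: (-15.071,-17.071) -> (-11.325,-26.343), length = 10
  seg 3: (-11.325,-26.343) -> (-10.576,-28.197), length = 2
  seg 4: (-10.576,-28.197) -> (-10.201,-29.124), length = 1
  seg 5: (-10.201,-29.124) -> (-0.745,-21.737), length = 12
  seg 6: (-0.745,-21.737) -> (-12.565,-30.971), length = 15
Total = 50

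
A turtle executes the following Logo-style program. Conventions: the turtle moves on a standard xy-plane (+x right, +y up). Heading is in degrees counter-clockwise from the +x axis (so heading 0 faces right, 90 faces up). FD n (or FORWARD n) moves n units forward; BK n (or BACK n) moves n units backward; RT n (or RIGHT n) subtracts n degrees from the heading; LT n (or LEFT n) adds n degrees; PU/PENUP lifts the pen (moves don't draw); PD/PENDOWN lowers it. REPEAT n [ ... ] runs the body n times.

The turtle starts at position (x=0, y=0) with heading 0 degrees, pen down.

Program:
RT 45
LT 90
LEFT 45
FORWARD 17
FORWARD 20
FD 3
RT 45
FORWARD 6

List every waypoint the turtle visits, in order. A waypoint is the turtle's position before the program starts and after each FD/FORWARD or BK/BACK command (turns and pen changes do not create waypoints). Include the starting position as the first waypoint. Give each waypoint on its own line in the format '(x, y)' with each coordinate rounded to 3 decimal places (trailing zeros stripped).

Answer: (0, 0)
(0, 17)
(0, 37)
(0, 40)
(4.243, 44.243)

Derivation:
Executing turtle program step by step:
Start: pos=(0,0), heading=0, pen down
RT 45: heading 0 -> 315
LT 90: heading 315 -> 45
LT 45: heading 45 -> 90
FD 17: (0,0) -> (0,17) [heading=90, draw]
FD 20: (0,17) -> (0,37) [heading=90, draw]
FD 3: (0,37) -> (0,40) [heading=90, draw]
RT 45: heading 90 -> 45
FD 6: (0,40) -> (4.243,44.243) [heading=45, draw]
Final: pos=(4.243,44.243), heading=45, 4 segment(s) drawn
Waypoints (5 total):
(0, 0)
(0, 17)
(0, 37)
(0, 40)
(4.243, 44.243)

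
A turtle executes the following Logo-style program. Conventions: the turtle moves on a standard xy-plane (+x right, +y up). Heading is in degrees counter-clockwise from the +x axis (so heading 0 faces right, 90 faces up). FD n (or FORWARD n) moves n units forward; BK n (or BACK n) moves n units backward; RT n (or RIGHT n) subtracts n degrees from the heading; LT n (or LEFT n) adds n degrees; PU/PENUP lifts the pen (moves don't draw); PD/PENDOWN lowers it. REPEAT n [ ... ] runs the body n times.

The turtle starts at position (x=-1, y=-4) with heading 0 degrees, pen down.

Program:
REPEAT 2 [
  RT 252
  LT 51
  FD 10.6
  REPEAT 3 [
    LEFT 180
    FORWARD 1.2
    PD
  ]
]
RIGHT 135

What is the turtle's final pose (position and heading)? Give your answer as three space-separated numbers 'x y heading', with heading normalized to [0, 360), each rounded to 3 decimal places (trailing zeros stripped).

Answer: -16.761 5.658 183

Derivation:
Executing turtle program step by step:
Start: pos=(-1,-4), heading=0, pen down
REPEAT 2 [
  -- iteration 1/2 --
  RT 252: heading 0 -> 108
  LT 51: heading 108 -> 159
  FD 10.6: (-1,-4) -> (-10.896,-0.201) [heading=159, draw]
  REPEAT 3 [
    -- iteration 1/3 --
    LT 180: heading 159 -> 339
    FD 1.2: (-10.896,-0.201) -> (-9.776,-0.631) [heading=339, draw]
    PD: pen down
    -- iteration 2/3 --
    LT 180: heading 339 -> 159
    FD 1.2: (-9.776,-0.631) -> (-10.896,-0.201) [heading=159, draw]
    PD: pen down
    -- iteration 3/3 --
    LT 180: heading 159 -> 339
    FD 1.2: (-10.896,-0.201) -> (-9.776,-0.631) [heading=339, draw]
    PD: pen down
  ]
  -- iteration 2/2 --
  RT 252: heading 339 -> 87
  LT 51: heading 87 -> 138
  FD 10.6: (-9.776,-0.631) -> (-17.653,6.461) [heading=138, draw]
  REPEAT 3 [
    -- iteration 1/3 --
    LT 180: heading 138 -> 318
    FD 1.2: (-17.653,6.461) -> (-16.761,5.658) [heading=318, draw]
    PD: pen down
    -- iteration 2/3 --
    LT 180: heading 318 -> 138
    FD 1.2: (-16.761,5.658) -> (-17.653,6.461) [heading=138, draw]
    PD: pen down
    -- iteration 3/3 --
    LT 180: heading 138 -> 318
    FD 1.2: (-17.653,6.461) -> (-16.761,5.658) [heading=318, draw]
    PD: pen down
  ]
]
RT 135: heading 318 -> 183
Final: pos=(-16.761,5.658), heading=183, 8 segment(s) drawn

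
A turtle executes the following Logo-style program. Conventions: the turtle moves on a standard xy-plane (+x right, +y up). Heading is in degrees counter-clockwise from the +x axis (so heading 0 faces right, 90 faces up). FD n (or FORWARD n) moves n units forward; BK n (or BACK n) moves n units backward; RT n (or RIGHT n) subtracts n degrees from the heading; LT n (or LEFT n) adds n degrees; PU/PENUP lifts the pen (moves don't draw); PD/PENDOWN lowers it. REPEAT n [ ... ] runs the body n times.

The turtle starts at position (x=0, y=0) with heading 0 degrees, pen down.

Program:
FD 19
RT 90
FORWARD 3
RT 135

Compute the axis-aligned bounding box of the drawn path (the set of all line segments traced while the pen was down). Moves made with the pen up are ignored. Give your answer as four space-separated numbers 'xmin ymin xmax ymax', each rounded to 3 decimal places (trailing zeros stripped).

Answer: 0 -3 19 0

Derivation:
Executing turtle program step by step:
Start: pos=(0,0), heading=0, pen down
FD 19: (0,0) -> (19,0) [heading=0, draw]
RT 90: heading 0 -> 270
FD 3: (19,0) -> (19,-3) [heading=270, draw]
RT 135: heading 270 -> 135
Final: pos=(19,-3), heading=135, 2 segment(s) drawn

Segment endpoints: x in {0, 19}, y in {-3, 0}
xmin=0, ymin=-3, xmax=19, ymax=0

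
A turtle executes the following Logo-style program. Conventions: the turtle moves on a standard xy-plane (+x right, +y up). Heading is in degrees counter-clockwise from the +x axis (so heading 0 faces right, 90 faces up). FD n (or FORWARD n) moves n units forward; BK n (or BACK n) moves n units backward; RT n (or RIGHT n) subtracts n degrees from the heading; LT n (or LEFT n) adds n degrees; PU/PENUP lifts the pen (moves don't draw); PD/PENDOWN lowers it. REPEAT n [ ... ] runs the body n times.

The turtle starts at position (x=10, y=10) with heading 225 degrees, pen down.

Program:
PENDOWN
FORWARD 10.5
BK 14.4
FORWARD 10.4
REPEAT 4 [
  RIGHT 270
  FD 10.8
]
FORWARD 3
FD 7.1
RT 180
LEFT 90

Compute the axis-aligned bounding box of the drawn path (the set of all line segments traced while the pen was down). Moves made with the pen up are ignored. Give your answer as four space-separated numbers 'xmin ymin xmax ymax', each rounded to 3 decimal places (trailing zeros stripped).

Answer: -1.738 -2.233 20.677 13.041

Derivation:
Executing turtle program step by step:
Start: pos=(10,10), heading=225, pen down
PD: pen down
FD 10.5: (10,10) -> (2.575,2.575) [heading=225, draw]
BK 14.4: (2.575,2.575) -> (12.758,12.758) [heading=225, draw]
FD 10.4: (12.758,12.758) -> (5.404,5.404) [heading=225, draw]
REPEAT 4 [
  -- iteration 1/4 --
  RT 270: heading 225 -> 315
  FD 10.8: (5.404,5.404) -> (13.041,-2.233) [heading=315, draw]
  -- iteration 2/4 --
  RT 270: heading 315 -> 45
  FD 10.8: (13.041,-2.233) -> (20.677,5.404) [heading=45, draw]
  -- iteration 3/4 --
  RT 270: heading 45 -> 135
  FD 10.8: (20.677,5.404) -> (13.041,13.041) [heading=135, draw]
  -- iteration 4/4 --
  RT 270: heading 135 -> 225
  FD 10.8: (13.041,13.041) -> (5.404,5.404) [heading=225, draw]
]
FD 3: (5.404,5.404) -> (3.282,3.282) [heading=225, draw]
FD 7.1: (3.282,3.282) -> (-1.738,-1.738) [heading=225, draw]
RT 180: heading 225 -> 45
LT 90: heading 45 -> 135
Final: pos=(-1.738,-1.738), heading=135, 9 segment(s) drawn

Segment endpoints: x in {-1.738, 2.575, 3.282, 5.404, 5.404, 10, 12.758, 13.041, 13.041, 20.677}, y in {-2.233, -1.738, 2.575, 3.282, 5.404, 5.404, 5.404, 10, 12.758, 13.041}
xmin=-1.738, ymin=-2.233, xmax=20.677, ymax=13.041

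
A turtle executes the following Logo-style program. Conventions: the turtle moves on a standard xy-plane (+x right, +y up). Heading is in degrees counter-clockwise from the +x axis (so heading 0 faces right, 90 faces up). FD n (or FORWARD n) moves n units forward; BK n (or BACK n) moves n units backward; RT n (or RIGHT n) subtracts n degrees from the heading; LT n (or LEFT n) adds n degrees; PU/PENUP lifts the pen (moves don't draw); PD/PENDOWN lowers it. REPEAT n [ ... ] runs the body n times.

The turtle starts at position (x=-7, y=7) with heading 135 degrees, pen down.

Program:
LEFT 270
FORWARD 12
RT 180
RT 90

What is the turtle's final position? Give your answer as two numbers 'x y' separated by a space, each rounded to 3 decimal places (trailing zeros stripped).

Answer: 1.485 15.485

Derivation:
Executing turtle program step by step:
Start: pos=(-7,7), heading=135, pen down
LT 270: heading 135 -> 45
FD 12: (-7,7) -> (1.485,15.485) [heading=45, draw]
RT 180: heading 45 -> 225
RT 90: heading 225 -> 135
Final: pos=(1.485,15.485), heading=135, 1 segment(s) drawn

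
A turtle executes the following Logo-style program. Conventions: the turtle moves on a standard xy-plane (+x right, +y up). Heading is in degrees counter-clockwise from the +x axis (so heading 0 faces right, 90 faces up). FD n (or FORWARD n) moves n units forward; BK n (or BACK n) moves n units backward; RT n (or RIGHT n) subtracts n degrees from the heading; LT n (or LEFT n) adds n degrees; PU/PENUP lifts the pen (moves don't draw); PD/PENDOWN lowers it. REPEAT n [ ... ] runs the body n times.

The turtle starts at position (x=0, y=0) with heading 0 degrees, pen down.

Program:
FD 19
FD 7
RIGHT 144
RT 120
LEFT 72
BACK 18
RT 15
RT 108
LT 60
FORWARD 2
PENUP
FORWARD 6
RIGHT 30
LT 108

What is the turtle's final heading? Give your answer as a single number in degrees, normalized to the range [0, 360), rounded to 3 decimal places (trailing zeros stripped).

Answer: 183

Derivation:
Executing turtle program step by step:
Start: pos=(0,0), heading=0, pen down
FD 19: (0,0) -> (19,0) [heading=0, draw]
FD 7: (19,0) -> (26,0) [heading=0, draw]
RT 144: heading 0 -> 216
RT 120: heading 216 -> 96
LT 72: heading 96 -> 168
BK 18: (26,0) -> (43.607,-3.742) [heading=168, draw]
RT 15: heading 168 -> 153
RT 108: heading 153 -> 45
LT 60: heading 45 -> 105
FD 2: (43.607,-3.742) -> (43.089,-1.811) [heading=105, draw]
PU: pen up
FD 6: (43.089,-1.811) -> (41.536,3.985) [heading=105, move]
RT 30: heading 105 -> 75
LT 108: heading 75 -> 183
Final: pos=(41.536,3.985), heading=183, 4 segment(s) drawn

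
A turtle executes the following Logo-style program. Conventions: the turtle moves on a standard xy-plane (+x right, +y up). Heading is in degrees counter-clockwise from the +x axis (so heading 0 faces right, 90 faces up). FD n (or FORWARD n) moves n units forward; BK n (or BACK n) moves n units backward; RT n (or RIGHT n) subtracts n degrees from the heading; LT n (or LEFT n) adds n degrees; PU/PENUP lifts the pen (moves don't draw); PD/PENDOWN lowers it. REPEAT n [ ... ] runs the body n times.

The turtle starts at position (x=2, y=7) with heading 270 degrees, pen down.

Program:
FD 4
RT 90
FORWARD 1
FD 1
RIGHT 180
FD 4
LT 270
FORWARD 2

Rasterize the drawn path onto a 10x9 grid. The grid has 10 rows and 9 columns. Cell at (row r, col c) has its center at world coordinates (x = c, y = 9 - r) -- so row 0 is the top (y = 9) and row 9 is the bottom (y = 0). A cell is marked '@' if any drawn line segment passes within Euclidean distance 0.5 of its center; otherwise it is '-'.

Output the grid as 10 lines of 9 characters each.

Answer: ---------
---------
--@------
--@------
--@------
--@------
@@@@@----
----@----
----@----
---------

Derivation:
Segment 0: (2,7) -> (2,3)
Segment 1: (2,3) -> (1,3)
Segment 2: (1,3) -> (-0,3)
Segment 3: (-0,3) -> (4,3)
Segment 4: (4,3) -> (4,1)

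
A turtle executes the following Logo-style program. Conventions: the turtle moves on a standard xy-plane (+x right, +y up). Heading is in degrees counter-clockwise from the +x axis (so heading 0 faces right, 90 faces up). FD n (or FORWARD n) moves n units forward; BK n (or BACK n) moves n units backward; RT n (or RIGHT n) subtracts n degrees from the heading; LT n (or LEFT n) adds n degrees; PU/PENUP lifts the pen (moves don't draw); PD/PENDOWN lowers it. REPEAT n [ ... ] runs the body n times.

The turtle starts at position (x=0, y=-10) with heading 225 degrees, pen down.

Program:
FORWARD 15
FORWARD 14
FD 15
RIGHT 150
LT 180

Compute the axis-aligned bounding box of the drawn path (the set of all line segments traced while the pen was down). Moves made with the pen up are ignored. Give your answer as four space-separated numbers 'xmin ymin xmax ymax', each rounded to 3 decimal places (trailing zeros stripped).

Answer: -31.113 -41.113 0 -10

Derivation:
Executing turtle program step by step:
Start: pos=(0,-10), heading=225, pen down
FD 15: (0,-10) -> (-10.607,-20.607) [heading=225, draw]
FD 14: (-10.607,-20.607) -> (-20.506,-30.506) [heading=225, draw]
FD 15: (-20.506,-30.506) -> (-31.113,-41.113) [heading=225, draw]
RT 150: heading 225 -> 75
LT 180: heading 75 -> 255
Final: pos=(-31.113,-41.113), heading=255, 3 segment(s) drawn

Segment endpoints: x in {-31.113, -20.506, -10.607, 0}, y in {-41.113, -30.506, -20.607, -10}
xmin=-31.113, ymin=-41.113, xmax=0, ymax=-10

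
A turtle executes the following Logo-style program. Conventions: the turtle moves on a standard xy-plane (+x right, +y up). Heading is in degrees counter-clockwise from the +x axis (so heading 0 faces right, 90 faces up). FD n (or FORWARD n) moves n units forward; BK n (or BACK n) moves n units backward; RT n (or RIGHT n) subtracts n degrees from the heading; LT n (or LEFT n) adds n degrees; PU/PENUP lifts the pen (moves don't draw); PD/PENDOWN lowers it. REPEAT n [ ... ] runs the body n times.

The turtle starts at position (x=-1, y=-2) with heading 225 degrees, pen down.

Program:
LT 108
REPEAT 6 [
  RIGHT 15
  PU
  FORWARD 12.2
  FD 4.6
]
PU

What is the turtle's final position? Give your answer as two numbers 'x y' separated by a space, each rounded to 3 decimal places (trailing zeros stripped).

Answer: 15.586 -91.488

Derivation:
Executing turtle program step by step:
Start: pos=(-1,-2), heading=225, pen down
LT 108: heading 225 -> 333
REPEAT 6 [
  -- iteration 1/6 --
  RT 15: heading 333 -> 318
  PU: pen up
  FD 12.2: (-1,-2) -> (8.066,-10.163) [heading=318, move]
  FD 4.6: (8.066,-10.163) -> (11.485,-13.241) [heading=318, move]
  -- iteration 2/6 --
  RT 15: heading 318 -> 303
  PU: pen up
  FD 12.2: (11.485,-13.241) -> (18.129,-23.473) [heading=303, move]
  FD 4.6: (18.129,-23.473) -> (20.635,-27.331) [heading=303, move]
  -- iteration 3/6 --
  RT 15: heading 303 -> 288
  PU: pen up
  FD 12.2: (20.635,-27.331) -> (24.405,-38.934) [heading=288, move]
  FD 4.6: (24.405,-38.934) -> (25.826,-43.309) [heading=288, move]
  -- iteration 4/6 --
  RT 15: heading 288 -> 273
  PU: pen up
  FD 12.2: (25.826,-43.309) -> (26.465,-55.492) [heading=273, move]
  FD 4.6: (26.465,-55.492) -> (26.705,-60.086) [heading=273, move]
  -- iteration 5/6 --
  RT 15: heading 273 -> 258
  PU: pen up
  FD 12.2: (26.705,-60.086) -> (24.169,-72.019) [heading=258, move]
  FD 4.6: (24.169,-72.019) -> (23.213,-76.519) [heading=258, move]
  -- iteration 6/6 --
  RT 15: heading 258 -> 243
  PU: pen up
  FD 12.2: (23.213,-76.519) -> (17.674,-87.389) [heading=243, move]
  FD 4.6: (17.674,-87.389) -> (15.586,-91.488) [heading=243, move]
]
PU: pen up
Final: pos=(15.586,-91.488), heading=243, 0 segment(s) drawn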